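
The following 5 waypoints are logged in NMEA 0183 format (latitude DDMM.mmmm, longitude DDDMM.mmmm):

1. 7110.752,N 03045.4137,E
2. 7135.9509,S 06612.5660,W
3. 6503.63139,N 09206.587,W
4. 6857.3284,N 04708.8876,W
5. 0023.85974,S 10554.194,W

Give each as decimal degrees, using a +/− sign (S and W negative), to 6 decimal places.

Point 1:
  φ: split at 2 digits → 71° and 10.752′; 71 + 10.752/60 = 71.1792000
  N ⇒ keep positive
  Lon: split at 3 digits → 030° and 45.4137′; 30 + 45.4137/60 = 30.7568950
  E ⇒ keep positive
Point 2:
  Lat: split at 2 digits → 71° and 35.9509′; 71 + 35.9509/60 = 71.5991817
  S ⇒ negate
  Lon: degrees = first 3 digits = 66, minutes = 12.566; 66 + 12.566/60 = 66.2094333
  hemisphere W, so the sign is −
Point 3:
  φ: degrees = first 2 digits = 65, minutes = 3.63139; 65 + 3.63139/60 = 65.0605232
  N ⇒ keep positive
  λ: degrees = first 3 digits = 92, minutes = 6.587; 92 + 6.587/60 = 92.1097833
  W → negative
Point 4:
  φ: degrees = first 2 digits = 68, minutes = 57.3284; 68 + 57.3284/60 = 68.9554733
  N ⇒ keep positive
  Lon: split at 3 digits → 047° and 8.8876′; 47 + 8.8876/60 = 47.1481267
  W → negative
Point 5:
  Latitude: split at 2 digits → 00° and 23.85974′; 0 + 23.85974/60 = 0.3976623
  S ⇒ negate
  Lon: split at 3 digits → 105° and 54.194′; 105 + 54.194/60 = 105.9032333
  W → negative

1. 71.179200, 30.756895
2. -71.599182, -66.209433
3. 65.060523, -92.109783
4. 68.955473, -47.148127
5. -0.397662, -105.903233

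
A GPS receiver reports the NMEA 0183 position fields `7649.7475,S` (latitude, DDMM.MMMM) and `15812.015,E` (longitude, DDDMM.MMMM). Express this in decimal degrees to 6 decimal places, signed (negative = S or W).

Latitude: split at 2 digits → 76° and 49.7475′; 76 + 49.7475/60 = 76.8291250
S → negative
Longitude: split at 3 digits → 158° and 12.015′; 158 + 12.015/60 = 158.2002500
E → positive

-76.829125, 158.200250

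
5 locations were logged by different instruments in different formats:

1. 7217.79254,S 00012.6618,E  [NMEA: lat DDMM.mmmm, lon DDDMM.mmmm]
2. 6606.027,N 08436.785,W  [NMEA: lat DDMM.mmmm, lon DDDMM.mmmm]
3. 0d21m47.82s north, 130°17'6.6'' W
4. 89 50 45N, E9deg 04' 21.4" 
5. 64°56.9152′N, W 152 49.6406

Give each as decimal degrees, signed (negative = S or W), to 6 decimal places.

Point 1:
  φ: degrees = first 2 digits = 72, minutes = 17.79254; 72 + 17.79254/60 = 72.2965423
  S → negative
  λ: split at 3 digits → 000° and 12.6618′; 0 + 12.6618/60 = 0.2110300
  E → positive
Point 2:
  φ: degrees = first 2 digits = 66, minutes = 6.027; 66 + 6.027/60 = 66.1004500
  N ⇒ keep positive
  λ: degrees = first 3 digits = 84, minutes = 36.785; 84 + 36.785/60 = 84.6130833
  hemisphere W, so the sign is −
Point 3:
  Latitude: 21′ + 47.82″ = 21.79700′; 0 + 21.79700/60 = 0.3632833
  N → positive
  λ: 130 + 17/60 + 6.6/3600 = 130.2851667
  W ⇒ negate
Point 4:
  φ: 50′ + 45″ = 50.75000′; 89 + 50.75000/60 = 89.8458333
  N ⇒ keep positive
  Lon: 9° + 4/60 + 21.4/3600 = 9 + 0.066667 + 0.005944 = 9.0726111
  E ⇒ keep positive
Point 5:
  Lat: 56.9152′ = 0.948587°; total 64.9485867
  N → positive
  Lon: 152 + 49.6406/60 = 152.8273433
  hemisphere W, so the sign is −

1. -72.296542, 0.211030
2. 66.100450, -84.613083
3. 0.363283, -130.285167
4. 89.845833, 9.072611
5. 64.948587, -152.827343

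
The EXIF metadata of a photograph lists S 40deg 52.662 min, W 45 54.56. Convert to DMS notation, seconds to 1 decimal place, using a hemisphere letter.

40°52′39.7″ S, 45°54′33.6″ W

φ: 52.66200′ → 52′ and 0.66200 × 60 = 39.720″
Longitude: 54.56000′ → 54′ and 0.56000 × 60 = 33.600″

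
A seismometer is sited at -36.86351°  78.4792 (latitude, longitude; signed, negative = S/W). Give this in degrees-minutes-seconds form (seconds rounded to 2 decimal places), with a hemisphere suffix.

36°51′48.64″ S, 78°28′45.12″ E

Latitude is negative → S; |value| = 36.863510
φ: 0.863510° → 51.81060′; 0.81060 × 60 = 48.6360″
Longitude: 0.479200° → 28.75200′; 0.75200 × 60 = 45.1200″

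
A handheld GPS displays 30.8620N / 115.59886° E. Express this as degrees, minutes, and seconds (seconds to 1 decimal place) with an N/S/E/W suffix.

φ: whole degrees 30; 51.72000′ → 51′ and 43.200″
λ: whole degrees 115; 35.93160′ → 35′ and 55.896″

30°51′43.2″ N, 115°35′55.9″ E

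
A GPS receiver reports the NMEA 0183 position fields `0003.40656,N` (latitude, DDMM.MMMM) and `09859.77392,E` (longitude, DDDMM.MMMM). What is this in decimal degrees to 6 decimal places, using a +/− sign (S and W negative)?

φ: degrees = first 2 digits = 0, minutes = 3.40656; 0 + 3.40656/60 = 0.0567760
N ⇒ keep positive
Longitude: degrees = first 3 digits = 98, minutes = 59.77392; 98 + 59.77392/60 = 98.9962320
E → positive

0.056776, 98.996232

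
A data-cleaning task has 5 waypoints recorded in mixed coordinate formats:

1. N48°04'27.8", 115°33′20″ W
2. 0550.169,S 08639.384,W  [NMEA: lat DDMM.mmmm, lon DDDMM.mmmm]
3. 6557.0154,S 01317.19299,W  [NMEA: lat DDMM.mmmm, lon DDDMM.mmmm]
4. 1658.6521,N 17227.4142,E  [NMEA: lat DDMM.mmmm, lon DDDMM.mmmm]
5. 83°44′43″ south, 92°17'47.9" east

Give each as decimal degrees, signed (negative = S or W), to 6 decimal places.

1. 48.074389, -115.555556
2. -5.836150, -86.656400
3. -65.950257, -13.286550
4. 16.977535, 172.456903
5. -83.745278, 92.296639

Point 1:
  Latitude: 48° + 4/60 + 27.8/3600 = 48 + 0.066667 + 0.007722 = 48.0743889
  N → positive
  Longitude: 115° + 33/60 + 20/3600 = 115 + 0.550000 + 0.005556 = 115.5555556
  hemisphere W, so the sign is −
Point 2:
  Latitude: split at 2 digits → 05° and 50.169′; 5 + 50.169/60 = 5.8361500
  hemisphere S, so the sign is −
  Longitude: split at 3 digits → 086° and 39.384′; 86 + 39.384/60 = 86.6564000
  hemisphere W, so the sign is −
Point 3:
  Latitude: degrees = first 2 digits = 65, minutes = 57.0154; 65 + 57.0154/60 = 65.9502567
  S → negative
  λ: degrees = first 3 digits = 13, minutes = 17.19299; 13 + 17.19299/60 = 13.2865498
  W → negative
Point 4:
  Latitude: split at 2 digits → 16° and 58.6521′; 16 + 58.6521/60 = 16.9775350
  N → positive
  λ: split at 3 digits → 172° and 27.4142′; 172 + 27.4142/60 = 172.4569033
  E → positive
Point 5:
  φ: 83° + 44/60 + 43/3600 = 83 + 0.733333 + 0.011944 = 83.7452778
  hemisphere S, so the sign is −
  Lon: 92 + 17/60 + 47.9/3600 = 92.2966389
  E ⇒ keep positive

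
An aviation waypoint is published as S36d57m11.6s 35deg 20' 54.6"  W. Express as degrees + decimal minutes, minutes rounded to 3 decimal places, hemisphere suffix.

36° 57.193′ S, 35° 20.910′ W

φ: 57 + 11.6/60 = 57.19333′
Lon: seconds/60 = 0.91000; minutes = 20 + 0.91000 = 20.91000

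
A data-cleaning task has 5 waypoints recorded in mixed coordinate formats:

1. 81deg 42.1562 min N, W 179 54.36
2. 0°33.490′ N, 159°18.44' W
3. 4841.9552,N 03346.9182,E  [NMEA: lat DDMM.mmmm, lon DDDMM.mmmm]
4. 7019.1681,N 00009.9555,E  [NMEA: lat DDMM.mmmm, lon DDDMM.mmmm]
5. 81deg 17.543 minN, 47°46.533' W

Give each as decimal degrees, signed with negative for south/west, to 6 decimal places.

1. 81.702603, -179.906000
2. 0.558167, -159.307333
3. 48.699253, 33.781970
4. 70.319468, 0.165925
5. 81.292383, -47.775550

Point 1:
  Lat: 81 + 42.1562/60 = 81.7026033
  N → positive
  Lon: 54.36′ = 0.906000°; total 179.9060000
  hemisphere W, so the sign is −
Point 2:
  Lat: 0 + 33.49/60 = 0.5581667
  N → positive
  Longitude: 18.44′ = 0.307333°; total 159.3073333
  W → negative
Point 3:
  φ: split at 2 digits → 48° and 41.9552′; 48 + 41.9552/60 = 48.6992533
  N ⇒ keep positive
  λ: split at 3 digits → 033° and 46.9182′; 33 + 46.9182/60 = 33.7819700
  E → positive
Point 4:
  φ: split at 2 digits → 70° and 19.1681′; 70 + 19.1681/60 = 70.3194683
  N → positive
  Longitude: split at 3 digits → 000° and 9.9555′; 0 + 9.9555/60 = 0.1659250
  E ⇒ keep positive
Point 5:
  φ: 17.543′ = 0.292383°; total 81.2923833
  N ⇒ keep positive
  λ: 46.533′ = 0.775550°; total 47.7755500
  W → negative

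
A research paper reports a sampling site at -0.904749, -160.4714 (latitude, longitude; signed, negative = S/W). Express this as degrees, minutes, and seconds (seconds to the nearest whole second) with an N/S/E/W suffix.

Latitude is negative → S; |value| = 0.904749
Lat: whole degrees 0; 54.28494′ → 54′ and 17.10″
Longitude is negative → W; |value| = 160.471400
Longitude: 0.471400 × 60 = 28.28400′ → 28′, remainder × 60 = 17.04″

0°54′17″ S, 160°28′17″ W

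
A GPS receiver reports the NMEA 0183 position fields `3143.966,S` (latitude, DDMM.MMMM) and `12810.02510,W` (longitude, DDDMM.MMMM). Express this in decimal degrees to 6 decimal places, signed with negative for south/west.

-31.732767, -128.167085

Lat: degrees = first 2 digits = 31, minutes = 43.966; 31 + 43.966/60 = 31.7327667
hemisphere S, so the sign is −
λ: split at 3 digits → 128° and 10.0251′; 128 + 10.0251/60 = 128.1670850
W → negative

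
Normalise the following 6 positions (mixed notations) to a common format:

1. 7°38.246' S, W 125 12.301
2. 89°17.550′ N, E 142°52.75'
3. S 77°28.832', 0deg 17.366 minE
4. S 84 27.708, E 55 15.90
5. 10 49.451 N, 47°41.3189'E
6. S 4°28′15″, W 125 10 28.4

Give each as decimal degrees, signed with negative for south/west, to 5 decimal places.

1. -7.63743, -125.20502
2. 89.29250, 142.87917
3. -77.48053, 0.28943
4. -84.46180, 55.26500
5. 10.82418, 47.68865
6. -4.47083, -125.17456

Point 1:
  Lat: 38.246′ = 0.637433°; total 7.637433
  S → negative
  Longitude: 125 + 12.301/60 = 125.205017
  hemisphere W, so the sign is −
Point 2:
  Latitude: 89 + 17.55/60 = 89.292500
  N ⇒ keep positive
  Longitude: 142 + 52.75/60 = 142.879167
  E ⇒ keep positive
Point 3:
  Lat: 77 + 28.832/60 = 77.480533
  S ⇒ negate
  Lon: 17.366′ = 0.289433°; total 0.289433
  E ⇒ keep positive
Point 4:
  Lat: 27.708′ = 0.461800°; total 84.461800
  S ⇒ negate
  Lon: 55 + 15.9/60 = 55.265000
  E ⇒ keep positive
Point 5:
  φ: 49.451′ = 0.824183°; total 10.824183
  N → positive
  λ: 47 + 41.3189/60 = 47.688648
  E ⇒ keep positive
Point 6:
  Lat: 4° + 28/60 + 15/3600 = 4 + 0.466667 + 0.004167 = 4.470833
  hemisphere S, so the sign is −
  Longitude: 125 + 10/60 + 28.4/3600 = 125.174556
  hemisphere W, so the sign is −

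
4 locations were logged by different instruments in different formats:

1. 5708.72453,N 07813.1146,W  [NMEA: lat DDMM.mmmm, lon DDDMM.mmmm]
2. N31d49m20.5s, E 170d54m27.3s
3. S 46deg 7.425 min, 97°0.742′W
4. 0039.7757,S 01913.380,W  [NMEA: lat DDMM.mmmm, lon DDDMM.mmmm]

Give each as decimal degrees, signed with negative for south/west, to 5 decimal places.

Point 1:
  Latitude: degrees = first 2 digits = 57, minutes = 8.72453; 57 + 8.72453/60 = 57.145409
  N ⇒ keep positive
  Longitude: split at 3 digits → 078° and 13.1146′; 78 + 13.1146/60 = 78.218577
  hemisphere W, so the sign is −
Point 2:
  Latitude: 49′ + 20.5″ = 49.34167′; 31 + 49.34167/60 = 31.822361
  N → positive
  λ: 170 + 54/60 + 27.3/3600 = 170.907583
  E → positive
Point 3:
  Lat: 7.425′ = 0.123750°; total 46.123750
  S ⇒ negate
  λ: 97 + 0.742/60 = 97.012367
  W → negative
Point 4:
  Latitude: split at 2 digits → 00° and 39.7757′; 0 + 39.7757/60 = 0.662928
  hemisphere S, so the sign is −
  λ: degrees = first 3 digits = 19, minutes = 13.38; 19 + 13.38/60 = 19.223000
  hemisphere W, so the sign is −

1. 57.14541, -78.21858
2. 31.82236, 170.90758
3. -46.12375, -97.01237
4. -0.66293, -19.22300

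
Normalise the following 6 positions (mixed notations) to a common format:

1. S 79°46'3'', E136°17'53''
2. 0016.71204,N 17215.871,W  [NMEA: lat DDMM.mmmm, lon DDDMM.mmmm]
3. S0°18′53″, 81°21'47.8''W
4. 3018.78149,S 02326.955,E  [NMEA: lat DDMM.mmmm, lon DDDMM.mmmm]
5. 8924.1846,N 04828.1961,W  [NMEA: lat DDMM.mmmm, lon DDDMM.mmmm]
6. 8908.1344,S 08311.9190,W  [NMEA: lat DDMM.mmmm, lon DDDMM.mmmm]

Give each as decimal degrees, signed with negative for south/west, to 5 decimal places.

Point 1:
  Lat: 79 + 46/60 + 3/3600 = 79.767500
  S ⇒ negate
  λ: 17′ + 53″ = 17.88333′; 136 + 17.88333/60 = 136.298056
  E ⇒ keep positive
Point 2:
  φ: split at 2 digits → 00° and 16.71204′; 0 + 16.71204/60 = 0.278534
  N ⇒ keep positive
  Longitude: degrees = first 3 digits = 172, minutes = 15.871; 172 + 15.871/60 = 172.264517
  W → negative
Point 3:
  Latitude: 18′ + 53″ = 18.88333′; 0 + 18.88333/60 = 0.314722
  S → negative
  Longitude: 81 + 21/60 + 47.8/3600 = 81.363278
  hemisphere W, so the sign is −
Point 4:
  Latitude: degrees = first 2 digits = 30, minutes = 18.78149; 30 + 18.78149/60 = 30.313025
  S → negative
  λ: split at 3 digits → 023° and 26.955′; 23 + 26.955/60 = 23.449250
  E → positive
Point 5:
  Latitude: split at 2 digits → 89° and 24.1846′; 89 + 24.1846/60 = 89.403077
  N ⇒ keep positive
  Longitude: degrees = first 3 digits = 48, minutes = 28.1961; 48 + 28.1961/60 = 48.469935
  W → negative
Point 6:
  φ: degrees = first 2 digits = 89, minutes = 8.1344; 89 + 8.1344/60 = 89.135573
  S → negative
  Lon: split at 3 digits → 083° and 11.919′; 83 + 11.919/60 = 83.198650
  W ⇒ negate

1. -79.76750, 136.29806
2. 0.27853, -172.26452
3. -0.31472, -81.36328
4. -30.31302, 23.44925
5. 89.40308, -48.46994
6. -89.13557, -83.19865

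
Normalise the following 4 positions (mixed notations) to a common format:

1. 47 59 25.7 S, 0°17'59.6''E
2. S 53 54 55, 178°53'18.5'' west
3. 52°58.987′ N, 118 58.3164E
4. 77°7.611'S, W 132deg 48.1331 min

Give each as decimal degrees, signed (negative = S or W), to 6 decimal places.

1. -47.990472, 0.299889
2. -53.915278, -178.888472
3. 52.983117, 118.971940
4. -77.126850, -132.802218

Point 1:
  Lat: 47 + 59/60 + 25.7/3600 = 47.9904722
  hemisphere S, so the sign is −
  Lon: 0° + 17/60 + 59.6/3600 = 0 + 0.283333 + 0.016556 = 0.2998889
  E ⇒ keep positive
Point 2:
  Latitude: 53 + 54/60 + 55/3600 = 53.9152778
  S → negative
  Lon: 178 + 53/60 + 18.5/3600 = 178.8884722
  W ⇒ negate
Point 3:
  Latitude: 52 + 58.987/60 = 52.9831167
  N → positive
  Longitude: 118 + 58.3164/60 = 118.9719400
  E ⇒ keep positive
Point 4:
  Lat: 77 + 7.611/60 = 77.1268500
  S ⇒ negate
  Longitude: 132 + 48.1331/60 = 132.8022183
  W ⇒ negate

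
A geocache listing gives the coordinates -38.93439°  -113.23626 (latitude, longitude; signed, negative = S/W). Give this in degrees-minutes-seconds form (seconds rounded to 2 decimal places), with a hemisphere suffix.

Latitude is negative → S; |value| = 38.934390
φ: 0.934390° → 56.06340′; 0.06340 × 60 = 3.8040″
Longitude is negative → W; |value| = 113.236260
λ: whole degrees 113; 14.17560′ → 14′ and 10.5360″

38°56′3.80″ S, 113°14′10.54″ W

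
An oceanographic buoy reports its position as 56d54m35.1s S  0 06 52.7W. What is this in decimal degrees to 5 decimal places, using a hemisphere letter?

Latitude: 54′ + 35.1″ = 54.58500′; 56 + 54.58500/60 = 56.909750
λ: 6′ + 52.7″ = 6.87833′; 0 + 6.87833/60 = 0.114639

56.90975° S, 0.11464° W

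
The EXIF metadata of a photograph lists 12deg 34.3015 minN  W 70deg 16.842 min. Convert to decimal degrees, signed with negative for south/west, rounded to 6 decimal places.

Latitude: 34.3015′ = 0.571692°; total 12.5716917
N → positive
Lon: 16.842′ = 0.280700°; total 70.2807000
W → negative

12.571692, -70.280700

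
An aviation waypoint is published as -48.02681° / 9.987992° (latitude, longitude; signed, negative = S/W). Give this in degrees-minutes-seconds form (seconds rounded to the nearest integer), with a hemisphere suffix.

48°01′37″ S, 9°59′17″ E

Latitude is negative → S; |value| = 48.026810
Latitude: 0.026810° → 1.60860′; 0.60860 × 60 = 36.52″
λ: whole degrees 9; 59.27952′ → 59′ and 16.77″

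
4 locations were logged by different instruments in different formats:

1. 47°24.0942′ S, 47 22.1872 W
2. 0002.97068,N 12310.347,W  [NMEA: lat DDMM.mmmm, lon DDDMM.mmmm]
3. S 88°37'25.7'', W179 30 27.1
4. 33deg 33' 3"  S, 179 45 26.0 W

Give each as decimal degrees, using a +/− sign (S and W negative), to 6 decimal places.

1. -47.401570, -47.369787
2. 0.049511, -123.172450
3. -88.623806, -179.507528
4. -33.550833, -179.757222

Point 1:
  Latitude: 24.0942′ = 0.401570°; total 47.4015700
  hemisphere S, so the sign is −
  λ: 47 + 22.1872/60 = 47.3697867
  W → negative
Point 2:
  Lat: split at 2 digits → 00° and 2.97068′; 0 + 2.97068/60 = 0.0495113
  N → positive
  λ: degrees = first 3 digits = 123, minutes = 10.347; 123 + 10.347/60 = 123.1724500
  W ⇒ negate
Point 3:
  Lat: 88 + 37/60 + 25.7/3600 = 88.6238056
  hemisphere S, so the sign is −
  Longitude: 30′ + 27.1″ = 30.45167′; 179 + 30.45167/60 = 179.5075278
  W ⇒ negate
Point 4:
  Latitude: 33′ + 3″ = 33.05000′; 33 + 33.05000/60 = 33.5508333
  hemisphere S, so the sign is −
  Lon: 45′ + 26″ = 45.43333′; 179 + 45.43333/60 = 179.7572222
  hemisphere W, so the sign is −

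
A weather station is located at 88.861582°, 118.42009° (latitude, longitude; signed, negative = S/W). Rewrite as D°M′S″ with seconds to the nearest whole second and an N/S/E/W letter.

Lat: 0.861582° → 51.69492′; 0.69492 × 60 = 41.70″
λ: whole degrees 118; 25.20540′ → 25′ and 12.32″

88°51′42″ N, 118°25′12″ E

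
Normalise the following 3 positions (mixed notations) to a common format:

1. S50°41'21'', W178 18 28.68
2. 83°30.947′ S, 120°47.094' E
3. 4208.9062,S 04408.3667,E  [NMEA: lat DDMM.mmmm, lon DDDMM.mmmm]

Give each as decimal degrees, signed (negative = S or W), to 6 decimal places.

Point 1:
  Lat: 50 + 41/60 + 21/3600 = 50.6891667
  S ⇒ negate
  Lon: 178° + 18/60 + 28.68/3600 = 178 + 0.300000 + 0.007967 = 178.3079667
  W ⇒ negate
Point 2:
  Latitude: 83 + 30.947/60 = 83.5157833
  S ⇒ negate
  Longitude: 120 + 47.094/60 = 120.7849000
  E → positive
Point 3:
  Lat: split at 2 digits → 42° and 8.9062′; 42 + 8.9062/60 = 42.1484367
  S ⇒ negate
  Lon: split at 3 digits → 044° and 8.3667′; 44 + 8.3667/60 = 44.1394450
  E → positive

1. -50.689167, -178.307967
2. -83.515783, 120.784900
3. -42.148437, 44.139445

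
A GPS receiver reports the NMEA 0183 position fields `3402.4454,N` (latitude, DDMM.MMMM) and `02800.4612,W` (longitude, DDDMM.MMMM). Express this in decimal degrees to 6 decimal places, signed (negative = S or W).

φ: split at 2 digits → 34° and 2.4454′; 34 + 2.4454/60 = 34.0407567
N → positive
Longitude: degrees = first 3 digits = 28, minutes = 0.4612; 28 + 0.4612/60 = 28.0076867
W ⇒ negate

34.040757, -28.007687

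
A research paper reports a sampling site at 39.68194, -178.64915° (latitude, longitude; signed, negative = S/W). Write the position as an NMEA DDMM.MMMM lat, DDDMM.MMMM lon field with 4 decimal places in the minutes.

φ: fractional part 0.681940 → 40.916400 minutes
Longitude is negative → W; |value| = 178.649150
λ: fractional part 0.649150 → 38.949000 minutes

3940.9164,N / 17838.9490,W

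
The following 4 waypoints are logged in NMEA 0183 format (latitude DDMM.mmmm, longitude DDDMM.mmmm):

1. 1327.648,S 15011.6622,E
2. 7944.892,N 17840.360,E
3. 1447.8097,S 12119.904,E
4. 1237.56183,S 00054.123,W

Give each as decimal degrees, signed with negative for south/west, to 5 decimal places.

1. -13.46080, 150.19437
2. 79.74820, 178.67267
3. -14.79683, 121.33173
4. -12.62603, -0.90205

Point 1:
  Latitude: split at 2 digits → 13° and 27.648′; 13 + 27.648/60 = 13.460800
  S → negative
  λ: degrees = first 3 digits = 150, minutes = 11.6622; 150 + 11.6622/60 = 150.194370
  E ⇒ keep positive
Point 2:
  φ: split at 2 digits → 79° and 44.892′; 79 + 44.892/60 = 79.748200
  N → positive
  λ: split at 3 digits → 178° and 40.36′; 178 + 40.36/60 = 178.672667
  E → positive
Point 3:
  Latitude: degrees = first 2 digits = 14, minutes = 47.8097; 14 + 47.8097/60 = 14.796828
  hemisphere S, so the sign is −
  Lon: degrees = first 3 digits = 121, minutes = 19.904; 121 + 19.904/60 = 121.331733
  E → positive
Point 4:
  Lat: split at 2 digits → 12° and 37.56183′; 12 + 37.56183/60 = 12.626031
  hemisphere S, so the sign is −
  Lon: degrees = first 3 digits = 0, minutes = 54.123; 0 + 54.123/60 = 0.902050
  W → negative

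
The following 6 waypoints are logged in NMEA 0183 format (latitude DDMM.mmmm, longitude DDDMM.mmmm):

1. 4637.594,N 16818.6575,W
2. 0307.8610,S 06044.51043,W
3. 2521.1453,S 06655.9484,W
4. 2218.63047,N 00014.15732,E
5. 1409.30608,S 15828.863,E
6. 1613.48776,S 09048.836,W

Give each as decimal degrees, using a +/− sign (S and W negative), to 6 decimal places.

Point 1:
  φ: degrees = first 2 digits = 46, minutes = 37.594; 46 + 37.594/60 = 46.6265667
  N → positive
  Longitude: split at 3 digits → 168° and 18.6575′; 168 + 18.6575/60 = 168.3109583
  W ⇒ negate
Point 2:
  φ: split at 2 digits → 03° and 7.861′; 3 + 7.861/60 = 3.1310167
  S → negative
  λ: split at 3 digits → 060° and 44.51043′; 60 + 44.51043/60 = 60.7418405
  hemisphere W, so the sign is −
Point 3:
  φ: split at 2 digits → 25° and 21.1453′; 25 + 21.1453/60 = 25.3524217
  S → negative
  λ: degrees = first 3 digits = 66, minutes = 55.9484; 66 + 55.9484/60 = 66.9324733
  W ⇒ negate
Point 4:
  Latitude: degrees = first 2 digits = 22, minutes = 18.63047; 22 + 18.63047/60 = 22.3105078
  N ⇒ keep positive
  Lon: split at 3 digits → 000° and 14.15732′; 0 + 14.15732/60 = 0.2359553
  E ⇒ keep positive
Point 5:
  Lat: split at 2 digits → 14° and 9.30608′; 14 + 9.30608/60 = 14.1551013
  hemisphere S, so the sign is −
  Longitude: split at 3 digits → 158° and 28.863′; 158 + 28.863/60 = 158.4810500
  E → positive
Point 6:
  φ: split at 2 digits → 16° and 13.48776′; 16 + 13.48776/60 = 16.2247960
  hemisphere S, so the sign is −
  Lon: degrees = first 3 digits = 90, minutes = 48.836; 90 + 48.836/60 = 90.8139333
  W ⇒ negate

1. 46.626567, -168.310958
2. -3.131017, -60.741841
3. -25.352422, -66.932473
4. 22.310508, 0.235955
5. -14.155101, 158.481050
6. -16.224796, -90.813933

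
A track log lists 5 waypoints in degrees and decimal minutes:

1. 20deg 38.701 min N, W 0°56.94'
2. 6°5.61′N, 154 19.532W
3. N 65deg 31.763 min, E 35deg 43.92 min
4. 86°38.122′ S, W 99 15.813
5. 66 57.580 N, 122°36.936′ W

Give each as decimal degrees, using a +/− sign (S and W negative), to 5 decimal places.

1. 20.64502, -0.94900
2. 6.09350, -154.32553
3. 65.52938, 35.73200
4. -86.63537, -99.26355
5. 66.95967, -122.61560

Point 1:
  φ: 20 + 38.701/60 = 20.645017
  N → positive
  Lon: 56.94′ = 0.949000°; total 0.949000
  W → negative
Point 2:
  Lat: 6 + 5.61/60 = 6.093500
  N ⇒ keep positive
  λ: 19.532′ = 0.325533°; total 154.325533
  hemisphere W, so the sign is −
Point 3:
  Latitude: 65 + 31.763/60 = 65.529383
  N ⇒ keep positive
  Lon: 43.92′ = 0.732000°; total 35.732000
  E ⇒ keep positive
Point 4:
  Latitude: 38.122′ = 0.635367°; total 86.635367
  hemisphere S, so the sign is −
  Longitude: 99 + 15.813/60 = 99.263550
  hemisphere W, so the sign is −
Point 5:
  Lat: 66 + 57.58/60 = 66.959667
  N ⇒ keep positive
  Lon: 122 + 36.936/60 = 122.615600
  hemisphere W, so the sign is −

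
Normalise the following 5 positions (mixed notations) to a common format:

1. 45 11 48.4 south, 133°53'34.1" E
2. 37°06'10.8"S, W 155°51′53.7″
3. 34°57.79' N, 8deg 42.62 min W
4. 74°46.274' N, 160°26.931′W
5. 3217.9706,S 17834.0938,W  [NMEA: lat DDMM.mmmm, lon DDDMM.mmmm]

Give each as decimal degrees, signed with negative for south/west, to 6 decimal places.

1. -45.196778, 133.892806
2. -37.103000, -155.864917
3. 34.963167, -8.710333
4. 74.771233, -160.448850
5. -32.299510, -178.568230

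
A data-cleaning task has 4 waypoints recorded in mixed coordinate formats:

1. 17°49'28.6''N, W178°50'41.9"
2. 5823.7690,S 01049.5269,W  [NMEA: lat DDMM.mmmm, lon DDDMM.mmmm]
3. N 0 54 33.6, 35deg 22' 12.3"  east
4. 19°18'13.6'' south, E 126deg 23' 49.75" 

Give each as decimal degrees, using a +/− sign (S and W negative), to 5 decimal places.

Point 1:
  φ: 17° + 49/60 + 28.6/3600 = 17 + 0.816667 + 0.007944 = 17.824611
  N → positive
  Longitude: 178° + 50/60 + 41.9/3600 = 178 + 0.833333 + 0.011639 = 178.844972
  W ⇒ negate
Point 2:
  Lat: split at 2 digits → 58° and 23.769′; 58 + 23.769/60 = 58.396150
  S → negative
  Longitude: degrees = first 3 digits = 10, minutes = 49.5269; 10 + 49.5269/60 = 10.825448
  W ⇒ negate
Point 3:
  Lat: 0 + 54/60 + 33.6/3600 = 0.909333
  N ⇒ keep positive
  Lon: 22′ + 12.3″ = 22.20500′; 35 + 22.20500/60 = 35.370083
  E ⇒ keep positive
Point 4:
  φ: 19 + 18/60 + 13.6/3600 = 19.303778
  S ⇒ negate
  Lon: 126 + 23/60 + 49.75/3600 = 126.397153
  E → positive

1. 17.82461, -178.84497
2. -58.39615, -10.82545
3. 0.90933, 35.37008
4. -19.30378, 126.39715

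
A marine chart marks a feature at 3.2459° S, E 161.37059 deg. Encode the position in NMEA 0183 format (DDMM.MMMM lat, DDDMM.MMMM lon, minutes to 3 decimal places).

Latitude: 3° + 0.245900 × 60 = 3° 14.75400′
Longitude: 161° + 0.370590 × 60 = 161° 22.23540′

0314.754,S / 16122.235,E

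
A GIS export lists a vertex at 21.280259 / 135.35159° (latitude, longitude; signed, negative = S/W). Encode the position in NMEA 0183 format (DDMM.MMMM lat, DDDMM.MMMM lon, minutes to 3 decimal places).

2116.816,N / 13521.095,E

Lat: 21° + 0.280259 × 60 = 21° 16.81554′
Longitude: minutes = (135.351590 − 135) × 60 = 21.09540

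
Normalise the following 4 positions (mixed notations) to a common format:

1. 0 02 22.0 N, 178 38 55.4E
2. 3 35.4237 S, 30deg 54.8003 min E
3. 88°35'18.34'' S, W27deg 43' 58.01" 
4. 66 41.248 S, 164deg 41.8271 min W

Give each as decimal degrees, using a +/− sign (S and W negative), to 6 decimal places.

Point 1:
  Latitude: 2′ + 22″ = 2.36667′; 0 + 2.36667/60 = 0.0394444
  N → positive
  λ: 178° + 38/60 + 55.4/3600 = 178 + 0.633333 + 0.015389 = 178.6487222
  E → positive
Point 2:
  φ: 35.4237′ = 0.590395°; total 3.5903950
  hemisphere S, so the sign is −
  λ: 54.8003′ = 0.913338°; total 30.9133383
  E → positive
Point 3:
  Lat: 88 + 35/60 + 18.34/3600 = 88.5884278
  S → negative
  Longitude: 27 + 43/60 + 58.01/3600 = 27.7327806
  hemisphere W, so the sign is −
Point 4:
  φ: 66 + 41.248/60 = 66.6874667
  hemisphere S, so the sign is −
  λ: 41.8271′ = 0.697118°; total 164.6971183
  hemisphere W, so the sign is −

1. 0.039444, 178.648722
2. -3.590395, 30.913338
3. -88.588428, -27.732781
4. -66.687467, -164.697118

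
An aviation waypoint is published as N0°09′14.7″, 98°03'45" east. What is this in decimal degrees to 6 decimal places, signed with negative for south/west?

0.154083, 98.062500

Lat: 0° + 9/60 + 14.7/3600 = 0 + 0.150000 + 0.004083 = 0.1540833
N → positive
Longitude: 98° + 3/60 + 45/3600 = 98 + 0.050000 + 0.012500 = 98.0625000
E ⇒ keep positive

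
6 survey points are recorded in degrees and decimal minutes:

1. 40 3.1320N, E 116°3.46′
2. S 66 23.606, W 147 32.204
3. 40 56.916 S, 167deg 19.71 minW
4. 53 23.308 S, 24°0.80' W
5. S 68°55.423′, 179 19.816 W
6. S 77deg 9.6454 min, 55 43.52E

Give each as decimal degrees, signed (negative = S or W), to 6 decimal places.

1. 40.052200, 116.057667
2. -66.393433, -147.536733
3. -40.948600, -167.328500
4. -53.388467, -24.013333
5. -68.923717, -179.330267
6. -77.160757, 55.725333

Point 1:
  Lat: 3.132′ = 0.052200°; total 40.0522000
  N → positive
  Longitude: 116 + 3.46/60 = 116.0576667
  E ⇒ keep positive
Point 2:
  Lat: 66 + 23.606/60 = 66.3934333
  S → negative
  λ: 32.204′ = 0.536733°; total 147.5367333
  W → negative
Point 3:
  Latitude: 56.916′ = 0.948600°; total 40.9486000
  S → negative
  Longitude: 19.71′ = 0.328500°; total 167.3285000
  hemisphere W, so the sign is −
Point 4:
  Lat: 23.308′ = 0.388467°; total 53.3884667
  S ⇒ negate
  Lon: 24 + 0.8/60 = 24.0133333
  W → negative
Point 5:
  Lat: 68 + 55.423/60 = 68.9237167
  S ⇒ negate
  λ: 19.816′ = 0.330267°; total 179.3302667
  hemisphere W, so the sign is −
Point 6:
  φ: 77 + 9.6454/60 = 77.1607567
  S → negative
  Lon: 43.52′ = 0.725333°; total 55.7253333
  E ⇒ keep positive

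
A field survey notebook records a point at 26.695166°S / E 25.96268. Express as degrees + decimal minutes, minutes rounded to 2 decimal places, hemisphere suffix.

26° 41.71′ S, 25° 57.76′ E

Latitude: minutes = (26.695166 − 26) × 60 = 41.7100
Lon: 25° + 0.962680 × 60 = 25° 57.7608′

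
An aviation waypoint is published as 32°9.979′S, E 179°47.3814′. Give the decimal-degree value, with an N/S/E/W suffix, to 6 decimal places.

32.166317° S, 179.789690° E

Lat: 9.979′ = 0.166317°; total 32.1663167
λ: 47.3814′ = 0.789690°; total 179.7896900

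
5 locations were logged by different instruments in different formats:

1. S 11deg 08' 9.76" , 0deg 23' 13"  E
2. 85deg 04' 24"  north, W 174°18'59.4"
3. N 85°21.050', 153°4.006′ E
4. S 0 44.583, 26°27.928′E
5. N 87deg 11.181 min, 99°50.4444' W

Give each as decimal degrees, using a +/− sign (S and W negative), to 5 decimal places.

1. -11.13604, 0.38694
2. 85.07333, -174.31650
3. 85.35083, 153.06677
4. -0.74305, 26.46547
5. 87.18635, -99.84074

Point 1:
  Lat: 11 + 8/60 + 9.76/3600 = 11.136044
  S ⇒ negate
  λ: 0° + 23/60 + 13/3600 = 0 + 0.383333 + 0.003611 = 0.386944
  E ⇒ keep positive
Point 2:
  φ: 85° + 4/60 + 24/3600 = 85 + 0.066667 + 0.006667 = 85.073333
  N → positive
  Longitude: 174 + 18/60 + 59.4/3600 = 174.316500
  hemisphere W, so the sign is −
Point 3:
  Lat: 85 + 21.05/60 = 85.350833
  N → positive
  λ: 4.006′ = 0.066767°; total 153.066767
  E → positive
Point 4:
  Lat: 0 + 44.583/60 = 0.743050
  S → negative
  Longitude: 26 + 27.928/60 = 26.465467
  E → positive
Point 5:
  φ: 11.181′ = 0.186350°; total 87.186350
  N ⇒ keep positive
  λ: 50.4444′ = 0.840740°; total 99.840740
  hemisphere W, so the sign is −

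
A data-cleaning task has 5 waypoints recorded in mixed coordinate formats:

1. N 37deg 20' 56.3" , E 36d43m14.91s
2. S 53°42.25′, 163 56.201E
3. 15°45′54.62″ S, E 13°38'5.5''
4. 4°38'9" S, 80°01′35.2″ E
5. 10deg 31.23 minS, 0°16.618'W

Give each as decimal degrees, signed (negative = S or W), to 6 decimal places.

1. 37.348972, 36.720808
2. -53.704167, 163.936683
3. -15.765172, 13.634861
4. -4.635833, 80.026444
5. -10.520500, -0.276967

Point 1:
  φ: 37° + 20/60 + 56.3/3600 = 37 + 0.333333 + 0.015639 = 37.3489722
  N ⇒ keep positive
  Longitude: 36° + 43/60 + 14.91/3600 = 36 + 0.716667 + 0.004142 = 36.7208083
  E → positive
Point 2:
  Lat: 42.25′ = 0.704167°; total 53.7041667
  S ⇒ negate
  Longitude: 163 + 56.201/60 = 163.9366833
  E ⇒ keep positive
Point 3:
  φ: 15° + 45/60 + 54.62/3600 = 15 + 0.750000 + 0.015172 = 15.7651722
  S ⇒ negate
  λ: 38′ + 5.5″ = 38.09167′; 13 + 38.09167/60 = 13.6348611
  E → positive
Point 4:
  Lat: 4 + 38/60 + 9/3600 = 4.6358333
  hemisphere S, so the sign is −
  λ: 80° + 1/60 + 35.2/3600 = 80 + 0.016667 + 0.009778 = 80.0264444
  E ⇒ keep positive
Point 5:
  φ: 31.23′ = 0.520500°; total 10.5205000
  S ⇒ negate
  λ: 16.618′ = 0.276967°; total 0.2769667
  W → negative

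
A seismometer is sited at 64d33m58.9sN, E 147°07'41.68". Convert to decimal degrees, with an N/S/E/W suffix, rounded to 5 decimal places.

φ: 64° + 33/60 + 58.9/3600 = 64 + 0.550000 + 0.016361 = 64.566361
Lon: 7′ + 41.68″ = 7.69467′; 147 + 7.69467/60 = 147.128244

64.56636° N, 147.12824° E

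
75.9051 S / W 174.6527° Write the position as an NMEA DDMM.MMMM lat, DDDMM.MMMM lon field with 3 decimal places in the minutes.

7554.306,S / 17439.162,W

φ: 75° + 0.905100 × 60 = 75° 54.30600′
λ: 174° + 0.652700 × 60 = 174° 39.16200′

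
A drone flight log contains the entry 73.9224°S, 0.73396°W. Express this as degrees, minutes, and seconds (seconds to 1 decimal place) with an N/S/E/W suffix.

73°55′20.6″ S, 0°44′2.3″ W

φ: 0.922400° → 55.34400′; 0.34400 × 60 = 20.640″
λ: whole degrees 0; 44.03760′ → 44′ and 2.256″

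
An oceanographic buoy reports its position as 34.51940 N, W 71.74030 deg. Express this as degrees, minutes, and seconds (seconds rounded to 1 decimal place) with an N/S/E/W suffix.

φ: 0.519400° → 31.16400′; 0.16400 × 60 = 9.840″
λ: 0.740300° → 44.41800′; 0.41800 × 60 = 25.080″

34°31′9.8″ N, 71°44′25.1″ W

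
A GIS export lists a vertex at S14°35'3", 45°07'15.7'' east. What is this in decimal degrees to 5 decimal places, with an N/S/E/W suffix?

14.58417° S, 45.12103° E

Latitude: 35′ + 3″ = 35.05000′; 14 + 35.05000/60 = 14.584167
Lon: 45° + 7/60 + 15.7/3600 = 45 + 0.116667 + 0.004361 = 45.121028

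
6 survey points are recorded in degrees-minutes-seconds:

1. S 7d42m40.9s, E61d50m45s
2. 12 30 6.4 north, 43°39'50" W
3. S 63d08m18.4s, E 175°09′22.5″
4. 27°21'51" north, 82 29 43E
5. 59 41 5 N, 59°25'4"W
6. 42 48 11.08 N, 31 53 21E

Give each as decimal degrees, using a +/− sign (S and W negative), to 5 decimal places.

Point 1:
  Latitude: 7° + 42/60 + 40.9/3600 = 7 + 0.700000 + 0.011361 = 7.711361
  hemisphere S, so the sign is −
  Longitude: 61 + 50/60 + 45/3600 = 61.845833
  E ⇒ keep positive
Point 2:
  Lat: 12 + 30/60 + 6.4/3600 = 12.501778
  N ⇒ keep positive
  Lon: 43 + 39/60 + 50/3600 = 43.663889
  W → negative
Point 3:
  φ: 8′ + 18.4″ = 8.30667′; 63 + 8.30667/60 = 63.138444
  S ⇒ negate
  Lon: 175 + 9/60 + 22.5/3600 = 175.156250
  E → positive
Point 4:
  Lat: 27 + 21/60 + 51/3600 = 27.364167
  N → positive
  λ: 29′ + 43″ = 29.71667′; 82 + 29.71667/60 = 82.495278
  E ⇒ keep positive
Point 5:
  Lat: 59 + 41/60 + 5/3600 = 59.684722
  N → positive
  λ: 59 + 25/60 + 4/3600 = 59.417778
  W ⇒ negate
Point 6:
  φ: 42° + 48/60 + 11.08/3600 = 42 + 0.800000 + 0.003078 = 42.803078
  N ⇒ keep positive
  Lon: 53′ + 21″ = 53.35000′; 31 + 53.35000/60 = 31.889167
  E ⇒ keep positive

1. -7.71136, 61.84583
2. 12.50178, -43.66389
3. -63.13844, 175.15625
4. 27.36417, 82.49528
5. 59.68472, -59.41778
6. 42.80308, 31.88917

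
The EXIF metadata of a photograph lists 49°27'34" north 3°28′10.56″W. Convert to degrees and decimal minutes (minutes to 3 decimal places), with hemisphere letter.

49° 27.567′ N, 3° 28.176′ W

Lat: 27 + 34/60 = 27.56667′
λ: seconds/60 = 0.17600; minutes = 28 + 0.17600 = 28.17600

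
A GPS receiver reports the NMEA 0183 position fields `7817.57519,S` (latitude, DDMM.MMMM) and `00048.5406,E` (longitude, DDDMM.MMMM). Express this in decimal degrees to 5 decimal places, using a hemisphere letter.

φ: degrees = first 2 digits = 78, minutes = 17.57519; 78 + 17.57519/60 = 78.292920
Longitude: split at 3 digits → 000° and 48.5406′; 0 + 48.5406/60 = 0.809010

78.29292° S, 0.80901° E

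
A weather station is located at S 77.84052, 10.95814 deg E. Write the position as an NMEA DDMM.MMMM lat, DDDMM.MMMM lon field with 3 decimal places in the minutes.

7750.431,S / 01057.488,E

Lat: fractional part 0.840520 → 50.43120 minutes
Longitude: minutes = (10.958140 − 10) × 60 = 57.48840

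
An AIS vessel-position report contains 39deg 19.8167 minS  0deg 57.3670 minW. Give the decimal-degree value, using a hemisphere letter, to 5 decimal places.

φ: 19.8167′ = 0.330278°; total 39.330278
Longitude: 57.367′ = 0.956117°; total 0.956117

39.33028° S, 0.95612° W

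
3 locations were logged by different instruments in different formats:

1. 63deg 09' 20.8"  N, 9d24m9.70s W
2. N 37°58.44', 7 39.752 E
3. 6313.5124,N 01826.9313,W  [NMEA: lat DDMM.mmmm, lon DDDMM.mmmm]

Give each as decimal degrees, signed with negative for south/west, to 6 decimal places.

Point 1:
  φ: 63 + 9/60 + 20.8/3600 = 63.1557778
  N ⇒ keep positive
  Lon: 9 + 24/60 + 9.7/3600 = 9.4026944
  hemisphere W, so the sign is −
Point 2:
  Latitude: 37 + 58.44/60 = 37.9740000
  N ⇒ keep positive
  Lon: 39.752′ = 0.662533°; total 7.6625333
  E → positive
Point 3:
  Lat: split at 2 digits → 63° and 13.5124′; 63 + 13.5124/60 = 63.2252067
  N ⇒ keep positive
  λ: split at 3 digits → 018° and 26.9313′; 18 + 26.9313/60 = 18.4488550
  W → negative

1. 63.155778, -9.402694
2. 37.974000, 7.662533
3. 63.225207, -18.448855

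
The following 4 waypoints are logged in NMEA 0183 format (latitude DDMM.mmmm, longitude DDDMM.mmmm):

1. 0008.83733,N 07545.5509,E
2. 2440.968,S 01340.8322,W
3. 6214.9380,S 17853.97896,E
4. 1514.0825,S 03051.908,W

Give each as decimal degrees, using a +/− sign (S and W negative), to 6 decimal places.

1. 0.147289, 75.759182
2. -24.682800, -13.680537
3. -62.248967, 178.899649
4. -15.234708, -30.865133

Point 1:
  φ: degrees = first 2 digits = 0, minutes = 8.83733; 0 + 8.83733/60 = 0.1472888
  N ⇒ keep positive
  Lon: degrees = first 3 digits = 75, minutes = 45.5509; 75 + 45.5509/60 = 75.7591817
  E ⇒ keep positive
Point 2:
  Latitude: degrees = first 2 digits = 24, minutes = 40.968; 24 + 40.968/60 = 24.6828000
  S → negative
  λ: split at 3 digits → 013° and 40.8322′; 13 + 40.8322/60 = 13.6805367
  hemisphere W, so the sign is −
Point 3:
  Latitude: degrees = first 2 digits = 62, minutes = 14.938; 62 + 14.938/60 = 62.2489667
  hemisphere S, so the sign is −
  Longitude: degrees = first 3 digits = 178, minutes = 53.97896; 178 + 53.97896/60 = 178.8996493
  E → positive
Point 4:
  Lat: split at 2 digits → 15° and 14.0825′; 15 + 14.0825/60 = 15.2347083
  hemisphere S, so the sign is −
  Longitude: split at 3 digits → 030° and 51.908′; 30 + 51.908/60 = 30.8651333
  hemisphere W, so the sign is −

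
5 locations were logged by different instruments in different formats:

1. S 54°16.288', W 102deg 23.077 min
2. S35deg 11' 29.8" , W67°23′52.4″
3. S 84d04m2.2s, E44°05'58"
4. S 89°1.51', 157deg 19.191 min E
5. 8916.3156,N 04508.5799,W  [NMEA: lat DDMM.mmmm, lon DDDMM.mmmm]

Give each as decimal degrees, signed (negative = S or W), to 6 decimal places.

1. -54.271467, -102.384617
2. -35.191611, -67.397889
3. -84.067278, 44.099444
4. -89.025167, 157.319850
5. 89.271927, -45.142998

Point 1:
  Latitude: 16.288′ = 0.271467°; total 54.2714667
  S ⇒ negate
  Lon: 23.077′ = 0.384617°; total 102.3846167
  W ⇒ negate
Point 2:
  Latitude: 11′ + 29.8″ = 11.49667′; 35 + 11.49667/60 = 35.1916111
  S ⇒ negate
  λ: 67 + 23/60 + 52.4/3600 = 67.3978889
  W → negative
Point 3:
  φ: 84 + 4/60 + 2.2/3600 = 84.0672778
  S ⇒ negate
  Longitude: 5′ + 58″ = 5.96667′; 44 + 5.96667/60 = 44.0994444
  E ⇒ keep positive
Point 4:
  Latitude: 89 + 1.51/60 = 89.0251667
  S ⇒ negate
  λ: 19.191′ = 0.319850°; total 157.3198500
  E ⇒ keep positive
Point 5:
  Lat: degrees = first 2 digits = 89, minutes = 16.3156; 89 + 16.3156/60 = 89.2719267
  N → positive
  Lon: split at 3 digits → 045° and 8.5799′; 45 + 8.5799/60 = 45.1429983
  W ⇒ negate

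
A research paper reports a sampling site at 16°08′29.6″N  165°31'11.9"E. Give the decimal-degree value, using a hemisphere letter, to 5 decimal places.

φ: 16 + 8/60 + 29.6/3600 = 16.141556
Longitude: 165 + 31/60 + 11.9/3600 = 165.519972

16.14156° N, 165.51997° E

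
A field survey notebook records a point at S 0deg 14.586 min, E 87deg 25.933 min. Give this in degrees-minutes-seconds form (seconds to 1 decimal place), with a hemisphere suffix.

0°14′35.2″ S, 87°25′56.0″ E

Latitude: fractional minutes 0.58600 × 60 = 35.160″
λ: 25.93300′ → 25′ and 0.93300 × 60 = 55.980″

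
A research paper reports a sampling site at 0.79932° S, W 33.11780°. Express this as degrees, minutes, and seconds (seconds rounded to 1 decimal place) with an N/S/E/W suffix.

φ: 0.799320° → 47.95920′; 0.95920 × 60 = 57.552″
λ: 0.117800° → 7.06800′; 0.06800 × 60 = 4.080″

0°47′57.6″ S, 33°07′4.1″ W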